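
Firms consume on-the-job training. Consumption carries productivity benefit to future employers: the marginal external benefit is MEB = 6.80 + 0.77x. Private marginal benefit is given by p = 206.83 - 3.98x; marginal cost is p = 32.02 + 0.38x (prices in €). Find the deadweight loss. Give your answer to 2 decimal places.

DWL = €197.66

Market equilibrium (private): 32.02 + 0.38x = 206.83 - 3.98x → x_m = 40.0940.
Social marginal benefit = demand + MEB = 213.63 - 3.21x.
Set SMB = MC: 213.63 - 3.21x = 32.02 + 0.38x → x* = 50.5877.
Height of the DWL triangle at x_m is SMB(x_m) − MC(x_m) = MEB(x_m) = 37.6724.
DWL = ½ × 10.4937 × 37.6724 = 197.6614.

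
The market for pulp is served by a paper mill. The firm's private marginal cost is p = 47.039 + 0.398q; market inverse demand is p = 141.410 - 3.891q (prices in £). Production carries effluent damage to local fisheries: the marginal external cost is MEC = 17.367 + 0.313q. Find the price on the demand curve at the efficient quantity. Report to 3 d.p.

P = £76.303

Social marginal cost = private MC + MEC = 64.406 + 0.711q.
Set SMC = demand: 64.406 + 0.711q = 141.410 - 3.891q → q* = 16.7327.
Consumer price on the demand curve at q*: 141.410 − 3.891×16.7327 = 76.3031.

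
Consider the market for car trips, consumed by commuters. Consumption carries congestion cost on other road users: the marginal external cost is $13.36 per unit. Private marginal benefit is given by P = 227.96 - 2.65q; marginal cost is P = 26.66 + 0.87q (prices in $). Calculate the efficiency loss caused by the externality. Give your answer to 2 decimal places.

Market equilibrium (private): 26.66 + 0.87q = 227.96 - 2.65q → q_m = 57.1875.
Social marginal benefit = demand − MEC = 214.60 - 2.65q.
Set SMB = MC: 214.60 - 2.65q = 26.66 + 0.87q → q* = 53.3920.
The welfare-loss triangle has base |q_m − q*| and height MEC(q_m) (the vertical gap between SMB and MC is zero at q* and MEC at q_m).
DWL = ½ × 3.7955 × 13.3600 = 25.3539.

DWL = $25.35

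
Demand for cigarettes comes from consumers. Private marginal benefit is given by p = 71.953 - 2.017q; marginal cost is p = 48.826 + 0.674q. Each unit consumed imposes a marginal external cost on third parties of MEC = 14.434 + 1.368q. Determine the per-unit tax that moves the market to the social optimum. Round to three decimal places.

Social marginal benefit = demand − MEC = 57.519 - 3.385q.
Set SMB = MC: 57.519 - 3.385q = 48.826 + 0.674q → q* = 2.1417.
The Pigouvian tax equals MEC at q*: 14.434 + 1.368×2.1417 = 17.3638.

tax = 17.364 per unit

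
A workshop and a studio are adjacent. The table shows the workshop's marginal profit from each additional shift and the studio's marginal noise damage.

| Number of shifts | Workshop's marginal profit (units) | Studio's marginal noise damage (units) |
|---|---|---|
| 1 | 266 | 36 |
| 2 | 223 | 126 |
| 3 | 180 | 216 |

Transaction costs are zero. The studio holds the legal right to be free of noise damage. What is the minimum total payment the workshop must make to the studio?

Efficient level: marginal profit ≥ marginal noise damage through level 2, so k* = 2.
With the studio holding the right, the workshop must at least compensate total damage at k*: 36 + 126 = 162.

162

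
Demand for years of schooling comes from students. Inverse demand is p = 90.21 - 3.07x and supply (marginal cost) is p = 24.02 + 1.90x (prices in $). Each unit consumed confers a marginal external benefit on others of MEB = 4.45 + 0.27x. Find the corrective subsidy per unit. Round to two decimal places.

Social marginal benefit = demand + MEB = 94.66 - 2.80x.
Set SMB = MC: 94.66 - 2.80x = 24.02 + 1.90x → x* = 15.0298.
The Pigouvian subsidy equals MEB at x*: 4.45 + 0.27×15.0298 = 8.5080.

subsidy = $8.51 per unit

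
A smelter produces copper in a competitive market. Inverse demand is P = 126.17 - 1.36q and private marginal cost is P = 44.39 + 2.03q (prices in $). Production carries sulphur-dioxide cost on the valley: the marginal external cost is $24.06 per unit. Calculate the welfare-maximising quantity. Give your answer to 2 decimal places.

q* = 17.03

Social marginal cost = private MC + MEC = 68.45 + 2.03q.
Set SMC = demand: 68.45 + 2.03q = 126.17 - 1.36q → q* = 17.0265.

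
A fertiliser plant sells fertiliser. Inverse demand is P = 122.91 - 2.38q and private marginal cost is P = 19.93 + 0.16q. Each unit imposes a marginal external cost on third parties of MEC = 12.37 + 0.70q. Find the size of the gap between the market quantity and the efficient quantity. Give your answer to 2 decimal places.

Market equilibrium (private): 19.93 + 0.16q = 122.91 - 2.38q → q_m = 40.5433.
Social marginal cost = private MC + MEC = 32.30 + 0.86q.
Set SMC = demand: 32.30 + 0.86q = 122.91 - 2.38q → q* = 27.9660.
Gap = |40.5433 − 27.9660| = 12.5773.

12.58 units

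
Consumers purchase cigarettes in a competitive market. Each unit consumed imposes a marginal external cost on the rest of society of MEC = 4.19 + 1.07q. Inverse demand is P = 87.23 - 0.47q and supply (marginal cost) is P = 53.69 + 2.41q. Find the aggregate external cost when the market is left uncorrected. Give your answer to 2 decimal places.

Market equilibrium (private): 53.69 + 2.41q = 87.23 - 0.47q → q_m = 11.6458.
Total external cost = ∫₀^{q_m} (4.19 + 1.07q) dq = 4.19×11.6458 + ½×1.07×11.6458² = 121.3551.

121.36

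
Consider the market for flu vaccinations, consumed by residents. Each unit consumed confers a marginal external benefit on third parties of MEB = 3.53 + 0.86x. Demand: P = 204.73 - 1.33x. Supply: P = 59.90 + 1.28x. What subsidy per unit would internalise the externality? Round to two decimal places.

subsidy = 76.44 per unit

Social marginal benefit = demand + MEB = 208.26 - 0.47x.
Set SMB = MC: 208.26 - 0.47x = 59.90 + 1.28x → x* = 84.7771.
The Pigouvian subsidy equals MEB at x*: 3.53 + 0.86×84.7771 = 76.4383.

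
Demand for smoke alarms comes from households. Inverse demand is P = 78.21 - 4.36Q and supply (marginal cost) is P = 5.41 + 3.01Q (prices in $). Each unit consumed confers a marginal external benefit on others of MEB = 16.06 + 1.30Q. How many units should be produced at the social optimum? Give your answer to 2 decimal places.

Q* = 14.64

Social marginal benefit = demand + MEB = 94.27 - 3.06Q.
Set SMB = MC: 94.27 - 3.06Q = 5.41 + 3.01Q → Q* = 14.6392.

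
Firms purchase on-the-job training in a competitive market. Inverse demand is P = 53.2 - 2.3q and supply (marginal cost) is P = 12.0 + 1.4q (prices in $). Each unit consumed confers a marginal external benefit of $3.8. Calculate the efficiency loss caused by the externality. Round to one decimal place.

DWL = $2.0

Market equilibrium (private): 12.0 + 1.4q = 53.2 - 2.3q → q_m = 11.1351.
Social marginal benefit = demand + MEB = 57.0 - 2.3q.
Set SMB = MC: 57.0 - 2.3q = 12.0 + 1.4q → q* = 12.1622.
Between q* and q_m the wedge SMB − MC runs linearly from 0 to MEB(q_m), so the loss is a triangle.
DWL = ½ × 1.0271 × 3.8000 = 1.9515.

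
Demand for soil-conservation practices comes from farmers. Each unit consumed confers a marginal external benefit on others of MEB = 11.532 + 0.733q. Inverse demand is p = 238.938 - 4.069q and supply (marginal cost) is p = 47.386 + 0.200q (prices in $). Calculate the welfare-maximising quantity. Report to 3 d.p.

Social marginal benefit = demand + MEB = 250.470 - 3.336q.
Set SMB = MC: 250.470 - 3.336q = 47.386 + 0.200q → q* = 57.4333.

q* = 57.433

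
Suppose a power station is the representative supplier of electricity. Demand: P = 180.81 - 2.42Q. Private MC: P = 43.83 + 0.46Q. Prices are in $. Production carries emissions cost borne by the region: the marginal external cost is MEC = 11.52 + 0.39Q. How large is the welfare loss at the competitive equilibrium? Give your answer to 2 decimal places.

DWL = $138.25

Market equilibrium (private): 43.83 + 0.46Q = 180.81 - 2.42Q → Q_m = 47.5625.
Social marginal cost = private MC + MEC = 55.35 + 0.85Q.
Set SMC = demand: 55.35 + 0.85Q = 180.81 - 2.42Q → Q* = 38.3670.
The loss is the area between SMC and demand from Q* to Q_m; with linear curves that's a triangle of height MEC(Q_m).
DWL = ½ × 9.1955 × 30.0694 = 138.2516.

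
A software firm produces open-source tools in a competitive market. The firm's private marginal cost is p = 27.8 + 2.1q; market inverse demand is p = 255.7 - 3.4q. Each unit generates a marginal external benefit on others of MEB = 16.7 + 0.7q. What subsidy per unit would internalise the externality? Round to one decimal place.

Social marginal cost = private MC − MEB = 11.1 + 1.4q.
Set SMC = demand: 11.1 + 1.4q = 255.7 - 3.4q → q* = 50.9583.
The Pigouvian subsidy equals MEB at q*: 16.7 + 0.7×50.9583 = 52.3708.

subsidy = 52.4 per unit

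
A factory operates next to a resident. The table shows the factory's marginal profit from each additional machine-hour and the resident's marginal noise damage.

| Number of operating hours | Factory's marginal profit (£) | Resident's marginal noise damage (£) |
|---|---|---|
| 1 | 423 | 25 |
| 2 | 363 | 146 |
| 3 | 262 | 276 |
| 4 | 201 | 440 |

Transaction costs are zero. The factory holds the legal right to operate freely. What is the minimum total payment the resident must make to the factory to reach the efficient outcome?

Left alone the factory would choose level 4 (marginal profit stays positive).
Efficient level: k* = 2 (marginal profit ≥ marginal noise damage through 2).
The resident must at least cover the factory's forgone profit from cutting 4→2: 262 + 201 = 463.

£463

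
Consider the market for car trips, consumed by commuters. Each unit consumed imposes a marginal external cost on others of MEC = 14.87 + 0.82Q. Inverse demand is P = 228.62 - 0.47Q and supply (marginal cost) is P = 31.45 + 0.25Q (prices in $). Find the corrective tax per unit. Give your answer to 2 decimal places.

tax = $111.94 per unit

Social marginal benefit = demand − MEC = 213.75 - 1.29Q.
Set SMB = MC: 213.75 - 1.29Q = 31.45 + 0.25Q → Q* = 118.3766.
The Pigouvian tax equals MEC at Q*: 14.87 + 0.82×118.3766 = 111.9388.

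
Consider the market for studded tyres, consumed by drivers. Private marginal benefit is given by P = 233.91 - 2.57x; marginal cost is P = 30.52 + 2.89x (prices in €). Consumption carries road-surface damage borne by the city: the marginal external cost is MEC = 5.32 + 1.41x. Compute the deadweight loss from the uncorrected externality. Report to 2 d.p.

Market equilibrium (private): 30.52 + 2.89x = 233.91 - 2.57x → x_m = 37.2509.
Social marginal benefit = demand − MEC = 228.59 - 3.98x.
Set SMB = MC: 228.59 - 3.98x = 30.52 + 2.89x → x* = 28.8311.
The welfare-loss triangle has base |x_m − x*| and height MEC(x_m) (the vertical gap between SMB and MC is zero at x* and MEC at x_m).
DWL = ½ × 8.4198 × 57.8438 = 243.5166.

DWL = €243.52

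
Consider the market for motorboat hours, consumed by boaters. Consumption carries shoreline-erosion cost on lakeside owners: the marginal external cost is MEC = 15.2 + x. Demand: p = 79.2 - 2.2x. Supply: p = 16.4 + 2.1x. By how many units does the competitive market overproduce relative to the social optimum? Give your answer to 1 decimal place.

Market equilibrium (private): 16.4 + 2.1x = 79.2 - 2.2x → x_m = 14.6047.
Social marginal benefit = demand − MEC = 64.0 - 3.2x.
Set SMB = MC: 64.0 - 3.2x = 16.4 + 2.1x → x* = 8.9811.
Gap = |14.6047 − 8.9811| = 5.6236.

5.6 units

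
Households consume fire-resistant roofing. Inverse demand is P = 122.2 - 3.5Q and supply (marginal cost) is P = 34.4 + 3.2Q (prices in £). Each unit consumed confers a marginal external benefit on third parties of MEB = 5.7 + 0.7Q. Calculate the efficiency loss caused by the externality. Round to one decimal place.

Market equilibrium (private): 34.4 + 3.2Q = 122.2 - 3.5Q → Q_m = 13.1045.
Social marginal benefit = demand + MEB = 127.9 - 2.8Q.
Set SMB = MC: 127.9 - 2.8Q = 34.4 + 3.2Q → Q* = 15.5833.
The welfare-loss triangle has base |Q_m − Q*| and height MEB(Q_m) (the vertical gap between SMB and MC is zero at Q* and MEB at Q_m).
DWL = ½ × 2.4788 × 14.8731 = 18.4337.

DWL = £18.4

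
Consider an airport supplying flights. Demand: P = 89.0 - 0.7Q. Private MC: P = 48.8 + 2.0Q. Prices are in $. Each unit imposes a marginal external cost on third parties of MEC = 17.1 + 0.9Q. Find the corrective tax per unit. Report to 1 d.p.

tax = $22.9 per unit

Social marginal cost = private MC + MEC = 65.9 + 2.9Q.
Set SMC = demand: 65.9 + 2.9Q = 89.0 - 0.7Q → Q* = 6.4167.
The Pigouvian tax equals MEC at Q*: 17.1 + 0.9×6.4167 = 22.8750.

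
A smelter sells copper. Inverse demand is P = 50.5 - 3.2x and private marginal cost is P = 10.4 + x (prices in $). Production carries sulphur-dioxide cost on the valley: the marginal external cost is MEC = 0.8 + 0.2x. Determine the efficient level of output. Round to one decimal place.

x* = 8.9

Social marginal cost = private MC + MEC = 11.2 + 1.2x.
Set SMC = demand: 11.2 + 1.2x = 50.5 - 3.2x → x* = 8.9318.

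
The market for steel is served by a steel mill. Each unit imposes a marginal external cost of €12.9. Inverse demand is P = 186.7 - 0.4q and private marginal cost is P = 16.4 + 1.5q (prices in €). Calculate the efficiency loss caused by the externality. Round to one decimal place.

Market equilibrium (private): 16.4 + 1.5q = 186.7 - 0.4q → q_m = 89.6316.
Social marginal cost = private MC + MEC = 29.3 + 1.5q.
Set SMC = demand: 29.3 + 1.5q = 186.7 - 0.4q → q* = 82.8421.
Height of the DWL triangle at q_m is SMC(q_m) − demand(q_m) = MEC(q_m) = 12.9000.
DWL = ½ × 6.7895 × 12.9000 = 43.7923.

DWL = €43.8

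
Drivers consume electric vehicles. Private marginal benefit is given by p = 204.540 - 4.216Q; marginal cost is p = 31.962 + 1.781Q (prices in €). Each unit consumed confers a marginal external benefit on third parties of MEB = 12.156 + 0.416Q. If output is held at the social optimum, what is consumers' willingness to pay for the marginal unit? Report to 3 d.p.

P = €64.988

Social marginal benefit = demand + MEB = 216.696 - 3.800Q.
Set SMB = MC: 216.696 - 3.800Q = 31.962 + 1.781Q → Q* = 33.1005.
Consumer price on the demand curve at Q*: 204.540 − 4.216×33.1005 = 64.9883.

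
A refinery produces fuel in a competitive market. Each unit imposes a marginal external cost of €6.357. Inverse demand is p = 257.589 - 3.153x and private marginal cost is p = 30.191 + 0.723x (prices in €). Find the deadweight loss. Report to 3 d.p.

Market equilibrium (private): 30.191 + 0.723x = 257.589 - 3.153x → x_m = 58.6682.
Social marginal cost = private MC + MEC = 36.548 + 0.723x.
Set SMC = demand: 36.548 + 0.723x = 257.589 - 3.153x → x* = 57.0281.
Between x* and x_m the wedge SMC − demand runs linearly from 0 to MEC(x_m), so the loss is a triangle.
DWL = ½ × 1.6401 × 6.3570 = 5.2131.

DWL = €5.213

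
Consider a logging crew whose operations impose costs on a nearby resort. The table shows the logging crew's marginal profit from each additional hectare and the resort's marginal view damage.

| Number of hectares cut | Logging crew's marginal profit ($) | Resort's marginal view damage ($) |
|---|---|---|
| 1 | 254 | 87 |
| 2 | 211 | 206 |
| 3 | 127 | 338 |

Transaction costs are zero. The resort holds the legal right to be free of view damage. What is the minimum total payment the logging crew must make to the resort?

Efficient level: marginal profit ≥ marginal view damage through level 2, so k* = 2.
With the resort holding the right, the logging crew must at least compensate total damage at k*: 87 + 206 = 293.

$293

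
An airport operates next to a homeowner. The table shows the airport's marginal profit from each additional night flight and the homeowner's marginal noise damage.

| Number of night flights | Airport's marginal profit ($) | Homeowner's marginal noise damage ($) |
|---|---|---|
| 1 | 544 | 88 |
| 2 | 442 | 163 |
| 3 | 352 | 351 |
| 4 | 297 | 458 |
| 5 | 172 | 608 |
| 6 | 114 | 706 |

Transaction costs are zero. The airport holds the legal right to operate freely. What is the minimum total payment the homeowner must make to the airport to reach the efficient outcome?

$583

Left alone the airport would choose level 6 (marginal profit stays positive).
Efficient level: k* = 3 (marginal profit ≥ marginal noise damage through 3).
The homeowner must at least cover the airport's forgone profit from cutting 6→3: 297 + 172 + 114 = 583.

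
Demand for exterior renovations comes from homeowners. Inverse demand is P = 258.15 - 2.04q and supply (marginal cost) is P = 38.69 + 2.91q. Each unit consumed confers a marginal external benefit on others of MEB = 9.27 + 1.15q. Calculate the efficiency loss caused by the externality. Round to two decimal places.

Market equilibrium (private): 38.69 + 2.91q = 258.15 - 2.04q → q_m = 44.3354.
Social marginal benefit = demand + MEB = 267.42 - 0.89q.
Set SMB = MC: 267.42 - 0.89q = 38.69 + 2.91q → q* = 60.1921.
Between q* and q_m the wedge SMB − MC runs linearly from 0 to MEB(q_m), so the loss is a triangle.
DWL = ½ × 15.8567 × 60.2557 = 477.7283.

DWL = 477.73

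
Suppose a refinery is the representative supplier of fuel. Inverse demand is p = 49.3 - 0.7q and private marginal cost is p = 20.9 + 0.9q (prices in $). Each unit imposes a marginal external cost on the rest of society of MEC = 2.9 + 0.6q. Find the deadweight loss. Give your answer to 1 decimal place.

DWL = $41.7

Market equilibrium (private): 20.9 + 0.9q = 49.3 - 0.7q → q_m = 17.7500.
Social marginal cost = private MC + MEC = 23.8 + 1.5q.
Set SMC = demand: 23.8 + 1.5q = 49.3 - 0.7q → q* = 11.5909.
The welfare-loss triangle has base |q_m − q*| and height MEC(q_m) (the vertical gap between SMC and demand is zero at q* and MEC at q_m).
DWL = ½ × 6.1591 × 13.5500 = 41.7279.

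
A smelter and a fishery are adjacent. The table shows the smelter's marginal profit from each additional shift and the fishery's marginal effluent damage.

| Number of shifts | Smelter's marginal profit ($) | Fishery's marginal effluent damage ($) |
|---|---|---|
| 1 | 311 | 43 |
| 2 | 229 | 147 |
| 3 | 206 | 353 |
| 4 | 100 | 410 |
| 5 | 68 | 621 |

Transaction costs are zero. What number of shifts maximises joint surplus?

Bargaining reaches the level where marginal profit last exceeds marginal effluent damage.
That holds through level 2 (229 ≥ 147) but not at 3 (206 < 353).

2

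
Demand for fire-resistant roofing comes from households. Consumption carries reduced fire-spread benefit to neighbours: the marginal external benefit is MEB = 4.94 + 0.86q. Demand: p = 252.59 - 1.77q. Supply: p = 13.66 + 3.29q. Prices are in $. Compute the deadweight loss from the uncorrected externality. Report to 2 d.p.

DWL = $246.99

Market equilibrium (private): 13.66 + 3.29q = 252.59 - 1.77q → q_m = 47.2194.
Social marginal benefit = demand + MEB = 257.53 - 0.91q.
Set SMB = MC: 257.53 - 0.91q = 13.66 + 3.29q → q* = 58.0643.
The welfare-loss triangle has base |q_m − q*| and height MEB(q_m) (the vertical gap between SMB and MC is zero at q* and MEB at q_m).
DWL = ½ × 10.8449 × 45.5487 = 246.9855.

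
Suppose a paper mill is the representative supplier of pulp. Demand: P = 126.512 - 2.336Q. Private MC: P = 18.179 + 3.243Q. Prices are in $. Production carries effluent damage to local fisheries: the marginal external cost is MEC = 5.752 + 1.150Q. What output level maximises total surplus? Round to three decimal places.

Social marginal cost = private MC + MEC = 23.931 + 4.393Q.
Set SMC = demand: 23.931 + 4.393Q = 126.512 - 2.336Q → Q* = 15.2446.

Q* = 15.245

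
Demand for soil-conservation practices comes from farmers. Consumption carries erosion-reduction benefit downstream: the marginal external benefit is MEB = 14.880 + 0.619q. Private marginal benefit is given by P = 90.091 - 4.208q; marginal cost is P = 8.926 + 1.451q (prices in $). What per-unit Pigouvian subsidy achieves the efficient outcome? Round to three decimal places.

Social marginal benefit = demand + MEB = 104.971 - 3.589q.
Set SMB = MC: 104.971 - 3.589q = 8.926 + 1.451q → q* = 19.0565.
The Pigouvian subsidy equals MEB at q*: 14.880 + 0.619×19.0565 = 26.6760.

subsidy = $26.676 per unit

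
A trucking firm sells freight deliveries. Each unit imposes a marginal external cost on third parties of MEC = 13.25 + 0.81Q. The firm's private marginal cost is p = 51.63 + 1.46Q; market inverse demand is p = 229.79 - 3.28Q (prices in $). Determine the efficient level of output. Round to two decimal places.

Q* = 29.71

Social marginal cost = private MC + MEC = 64.88 + 2.27Q.
Set SMC = demand: 64.88 + 2.27Q = 229.79 - 3.28Q → Q* = 29.7135.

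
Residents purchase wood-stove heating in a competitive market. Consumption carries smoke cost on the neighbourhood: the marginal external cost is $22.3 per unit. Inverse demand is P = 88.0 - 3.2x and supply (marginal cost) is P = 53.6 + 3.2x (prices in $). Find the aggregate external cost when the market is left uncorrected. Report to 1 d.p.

$119.9

Market equilibrium (private): 53.6 + 3.2x = 88.0 - 3.2x → x_m = 5.3750.
Total external cost = MEC × x_m = 22.3 × 5.3750 = 119.8625.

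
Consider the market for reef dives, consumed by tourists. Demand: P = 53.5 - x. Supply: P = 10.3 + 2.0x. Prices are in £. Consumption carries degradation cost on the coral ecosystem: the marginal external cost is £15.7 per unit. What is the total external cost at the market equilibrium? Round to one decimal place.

£226.1

Market equilibrium (private): 10.3 + 2.0x = 53.5 - x → x_m = 14.4000.
Total external cost = MEC × x_m = 15.7 × 14.4000 = 226.0800.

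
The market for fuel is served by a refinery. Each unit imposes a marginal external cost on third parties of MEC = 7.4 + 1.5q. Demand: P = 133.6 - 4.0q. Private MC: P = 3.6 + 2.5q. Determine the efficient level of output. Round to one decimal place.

q* = 15.3

Social marginal cost = private MC + MEC = 11.0 + 4.0q.
Set SMC = demand: 11.0 + 4.0q = 133.6 - 4.0q → q* = 15.3250.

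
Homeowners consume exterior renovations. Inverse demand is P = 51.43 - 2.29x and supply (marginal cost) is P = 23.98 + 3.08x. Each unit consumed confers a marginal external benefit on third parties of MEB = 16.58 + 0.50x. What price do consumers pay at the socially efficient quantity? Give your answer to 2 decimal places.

P = 30.73

Social marginal benefit = demand + MEB = 68.01 - 1.79x.
Set SMB = MC: 68.01 - 1.79x = 23.98 + 3.08x → x* = 9.0411.
Consumer price on the demand curve at x*: 51.43 − 2.29×9.0411 = 30.7259.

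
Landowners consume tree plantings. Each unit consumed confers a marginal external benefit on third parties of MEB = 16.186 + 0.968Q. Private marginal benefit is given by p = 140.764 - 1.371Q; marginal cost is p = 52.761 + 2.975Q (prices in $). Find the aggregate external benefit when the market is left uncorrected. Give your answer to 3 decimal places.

Market equilibrium (private): 52.761 + 2.975Q = 140.764 - 1.371Q → Q_m = 20.2492.
Total external benefit = ∫₀^{Q_m} (16.186 + 0.968Q) dQ = 16.186×20.2492 + ½×0.968×20.2492² = 526.2081.

$526.208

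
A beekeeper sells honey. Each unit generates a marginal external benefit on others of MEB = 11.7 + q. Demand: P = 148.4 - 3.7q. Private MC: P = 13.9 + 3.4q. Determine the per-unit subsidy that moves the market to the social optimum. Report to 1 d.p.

Social marginal cost = private MC − MEB = 2.2 + 2.4q.
Set SMC = demand: 2.2 + 2.4q = 148.4 - 3.7q → q* = 23.9672.
The Pigouvian subsidy equals MEB at q*: 11.7 + 1.0×23.9672 = 35.6672.

subsidy = 35.7 per unit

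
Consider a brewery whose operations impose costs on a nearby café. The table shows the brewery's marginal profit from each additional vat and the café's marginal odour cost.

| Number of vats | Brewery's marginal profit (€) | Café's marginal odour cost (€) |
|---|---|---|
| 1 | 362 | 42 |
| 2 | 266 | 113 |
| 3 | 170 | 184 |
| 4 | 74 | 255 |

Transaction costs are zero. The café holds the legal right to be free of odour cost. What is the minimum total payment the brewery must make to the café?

€155

Efficient level: marginal profit ≥ marginal odour cost through level 2, so k* = 2.
With the café holding the right, the brewery must at least compensate total damage at k*: 42 + 113 = 155.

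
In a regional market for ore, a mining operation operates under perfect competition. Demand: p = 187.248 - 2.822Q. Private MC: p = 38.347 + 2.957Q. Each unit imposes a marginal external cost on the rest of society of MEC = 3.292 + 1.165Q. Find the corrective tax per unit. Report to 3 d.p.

tax = 27.721 per unit

Social marginal cost = private MC + MEC = 41.639 + 4.122Q.
Set SMC = demand: 41.639 + 4.122Q = 187.248 - 2.822Q → Q* = 20.9690.
The Pigouvian tax equals MEC at Q*: 3.292 + 1.165×20.9690 = 27.7209.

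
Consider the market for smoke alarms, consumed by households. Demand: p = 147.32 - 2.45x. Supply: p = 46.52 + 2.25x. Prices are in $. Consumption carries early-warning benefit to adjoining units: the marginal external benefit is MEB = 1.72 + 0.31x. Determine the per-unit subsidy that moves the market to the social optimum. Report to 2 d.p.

subsidy = $8.96 per unit

Social marginal benefit = demand + MEB = 149.04 - 2.14x.
Set SMB = MC: 149.04 - 2.14x = 46.52 + 2.25x → x* = 23.3531.
The Pigouvian subsidy equals MEB at x*: 1.72 + 0.31×23.3531 = 8.9595.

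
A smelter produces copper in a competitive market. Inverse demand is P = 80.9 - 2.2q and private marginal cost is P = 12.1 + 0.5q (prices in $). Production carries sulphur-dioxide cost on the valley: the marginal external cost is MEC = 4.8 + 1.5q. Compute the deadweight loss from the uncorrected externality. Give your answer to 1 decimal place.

DWL = $220.3

Market equilibrium (private): 12.1 + 0.5q = 80.9 - 2.2q → q_m = 25.4815.
Social marginal cost = private MC + MEC = 16.9 + 2.0q.
Set SMC = demand: 16.9 + 2.0q = 80.9 - 2.2q → q* = 15.2381.
The loss is the area between SMC and demand from q* to q_m; with linear curves that's a triangle of height MEC(q_m).
DWL = ½ × 10.2434 × 43.0222 = 220.3468.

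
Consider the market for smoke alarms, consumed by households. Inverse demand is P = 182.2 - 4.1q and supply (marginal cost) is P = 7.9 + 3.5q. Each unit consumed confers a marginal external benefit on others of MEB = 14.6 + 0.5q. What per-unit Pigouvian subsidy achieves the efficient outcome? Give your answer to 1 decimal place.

Social marginal benefit = demand + MEB = 196.8 - 3.6q.
Set SMB = MC: 196.8 - 3.6q = 7.9 + 3.5q → q* = 26.6056.
The Pigouvian subsidy equals MEB at q*: 14.6 + 0.5×26.6056 = 27.9028.

subsidy = 27.9 per unit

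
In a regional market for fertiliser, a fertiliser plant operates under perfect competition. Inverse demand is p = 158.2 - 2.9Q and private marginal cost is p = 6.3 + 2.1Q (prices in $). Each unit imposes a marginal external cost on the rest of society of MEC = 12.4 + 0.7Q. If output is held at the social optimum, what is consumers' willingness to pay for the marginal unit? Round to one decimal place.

Social marginal cost = private MC + MEC = 18.7 + 2.8Q.
Set SMC = demand: 18.7 + 2.8Q = 158.2 - 2.9Q → Q* = 24.4737.
Consumer price on the demand curve at Q*: 158.2 − 2.9×24.4737 = 87.2263.

P = $87.2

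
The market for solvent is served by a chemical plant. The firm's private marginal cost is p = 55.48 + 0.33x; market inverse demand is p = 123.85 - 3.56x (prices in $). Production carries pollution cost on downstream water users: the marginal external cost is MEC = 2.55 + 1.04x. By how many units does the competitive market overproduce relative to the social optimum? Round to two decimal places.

Market equilibrium (private): 55.48 + 0.33x = 123.85 - 3.56x → x_m = 17.5758.
Social marginal cost = private MC + MEC = 58.03 + 1.37x.
Set SMC = demand: 58.03 + 1.37x = 123.85 - 3.56x → x* = 13.3509.
Gap = |17.5758 − 13.3509| = 4.2249.

4.22 units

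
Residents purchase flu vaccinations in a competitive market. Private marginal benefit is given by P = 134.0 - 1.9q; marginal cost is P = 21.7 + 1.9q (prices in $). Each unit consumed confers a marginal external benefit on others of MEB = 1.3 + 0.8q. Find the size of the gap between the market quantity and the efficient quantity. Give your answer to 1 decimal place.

Market equilibrium (private): 21.7 + 1.9q = 134.0 - 1.9q → q_m = 29.5526.
Social marginal benefit = demand + MEB = 135.3 - 1.1q.
Set SMB = MC: 135.3 - 1.1q = 21.7 + 1.9q → q* = 37.8667.
Gap = |29.5526 − 37.8667| = 8.3141.

8.3 units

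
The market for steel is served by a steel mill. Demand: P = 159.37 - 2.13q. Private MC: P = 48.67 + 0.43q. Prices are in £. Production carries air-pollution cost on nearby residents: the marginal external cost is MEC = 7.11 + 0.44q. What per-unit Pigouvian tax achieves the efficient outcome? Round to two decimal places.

tax = £22.30 per unit

Social marginal cost = private MC + MEC = 55.78 + 0.87q.
Set SMC = demand: 55.78 + 0.87q = 159.37 - 2.13q → q* = 34.5300.
The Pigouvian tax equals MEC at q*: 7.11 + 0.44×34.5300 = 22.3032.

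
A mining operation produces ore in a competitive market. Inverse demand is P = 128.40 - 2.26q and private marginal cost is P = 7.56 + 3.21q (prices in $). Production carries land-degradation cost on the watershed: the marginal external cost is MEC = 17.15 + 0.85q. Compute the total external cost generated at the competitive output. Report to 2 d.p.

Market equilibrium (private): 7.56 + 3.21q = 128.40 - 2.26q → q_m = 22.0914.
Total external cost = ∫₀^{q_m} (17.15 + 0.85q) dq = 17.15×22.0914 + ½×0.85×22.0914² = 586.2802.

$586.28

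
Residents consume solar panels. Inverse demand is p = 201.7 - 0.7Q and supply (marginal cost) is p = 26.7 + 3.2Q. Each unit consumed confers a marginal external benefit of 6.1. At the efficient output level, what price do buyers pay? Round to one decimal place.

P = 169.2

Social marginal benefit = demand + MEB = 207.8 - 0.7Q.
Set SMB = MC: 207.8 - 0.7Q = 26.7 + 3.2Q → Q* = 46.4359.
Consumer price on the demand curve at Q*: 201.7 − 0.7×46.4359 = 169.1949.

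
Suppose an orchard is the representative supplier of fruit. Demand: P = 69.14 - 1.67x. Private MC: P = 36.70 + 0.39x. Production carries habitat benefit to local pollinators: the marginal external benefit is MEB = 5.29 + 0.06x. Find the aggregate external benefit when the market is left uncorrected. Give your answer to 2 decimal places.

Market equilibrium (private): 36.70 + 0.39x = 69.14 - 1.67x → x_m = 15.7476.
Total external benefit = ∫₀^{x_m} (5.29 + 0.06x) dx = 5.29×15.7476 + ½×0.06×15.7476² = 90.7444.

90.74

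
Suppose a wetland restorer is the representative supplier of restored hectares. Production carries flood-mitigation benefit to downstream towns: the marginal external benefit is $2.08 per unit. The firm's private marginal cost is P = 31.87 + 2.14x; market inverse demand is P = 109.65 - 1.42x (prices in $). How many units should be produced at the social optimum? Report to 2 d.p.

x* = 22.43

Social marginal cost = private MC − MEB = 29.79 + 2.14x.
Set SMC = demand: 29.79 + 2.14x = 109.65 - 1.42x → x* = 22.4326.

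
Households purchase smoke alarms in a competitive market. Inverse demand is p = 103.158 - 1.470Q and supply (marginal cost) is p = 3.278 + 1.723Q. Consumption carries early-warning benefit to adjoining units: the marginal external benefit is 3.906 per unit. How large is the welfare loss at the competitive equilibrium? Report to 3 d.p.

DWL = 2.389

Market equilibrium (private): 3.278 + 1.723Q = 103.158 - 1.470Q → Q_m = 31.2809.
Social marginal benefit = demand + MEB = 107.064 - 1.470Q.
Set SMB = MC: 107.064 - 1.470Q = 3.278 + 1.723Q → Q* = 32.5042.
The loss is the area between SMB and MC from Q* to Q_m; with linear curves that's a triangle of height MEB(Q_m).
DWL = ½ × 1.2233 × 3.9060 = 2.3891.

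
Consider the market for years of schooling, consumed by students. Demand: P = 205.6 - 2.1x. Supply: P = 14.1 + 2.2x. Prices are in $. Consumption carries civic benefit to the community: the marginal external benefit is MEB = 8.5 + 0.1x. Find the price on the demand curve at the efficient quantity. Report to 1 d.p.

Social marginal benefit = demand + MEB = 214.1 - 2.0x.
Set SMB = MC: 214.1 - 2.0x = 14.1 + 2.2x → x* = 47.6190.
Consumer price on the demand curve at x*: 205.6 − 2.1×47.6190 = 105.6001.

P = $105.6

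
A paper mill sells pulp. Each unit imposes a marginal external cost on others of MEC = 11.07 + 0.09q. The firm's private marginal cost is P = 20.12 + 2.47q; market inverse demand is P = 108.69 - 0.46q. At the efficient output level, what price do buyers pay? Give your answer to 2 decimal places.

P = 96.89

Social marginal cost = private MC + MEC = 31.19 + 2.56q.
Set SMC = demand: 31.19 + 2.56q = 108.69 - 0.46q → q* = 25.6623.
Consumer price on the demand curve at q*: 108.69 − 0.46×25.6623 = 96.8853.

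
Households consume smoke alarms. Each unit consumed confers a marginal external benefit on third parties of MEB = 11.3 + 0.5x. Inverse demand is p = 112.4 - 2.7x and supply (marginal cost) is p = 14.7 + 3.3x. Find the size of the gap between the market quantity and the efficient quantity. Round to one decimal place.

3.5 units

Market equilibrium (private): 14.7 + 3.3x = 112.4 - 2.7x → x_m = 16.2833.
Social marginal benefit = demand + MEB = 123.7 - 2.2x.
Set SMB = MC: 123.7 - 2.2x = 14.7 + 3.3x → x* = 19.8182.
Gap = |16.2833 − 19.8182| = 3.5349.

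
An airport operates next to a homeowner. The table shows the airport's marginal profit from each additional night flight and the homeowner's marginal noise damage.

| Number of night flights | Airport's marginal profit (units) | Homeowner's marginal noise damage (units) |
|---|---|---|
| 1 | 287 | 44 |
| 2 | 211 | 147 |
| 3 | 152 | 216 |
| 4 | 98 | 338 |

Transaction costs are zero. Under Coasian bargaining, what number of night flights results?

2

Bargaining reaches the level where marginal profit last exceeds marginal noise damage.
That holds through level 2 (211 ≥ 147) but not at 3 (152 < 216).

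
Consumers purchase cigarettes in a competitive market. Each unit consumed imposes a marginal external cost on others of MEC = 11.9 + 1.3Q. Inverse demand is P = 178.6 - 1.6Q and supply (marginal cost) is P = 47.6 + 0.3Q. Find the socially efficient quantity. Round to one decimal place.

Social marginal benefit = demand − MEC = 166.7 - 2.9Q.
Set SMB = MC: 166.7 - 2.9Q = 47.6 + 0.3Q → Q* = 37.2188.

Q* = 37.2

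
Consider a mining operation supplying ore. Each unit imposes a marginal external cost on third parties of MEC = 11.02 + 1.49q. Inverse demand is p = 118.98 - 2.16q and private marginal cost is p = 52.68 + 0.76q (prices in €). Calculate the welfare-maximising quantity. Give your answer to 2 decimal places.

q* = 12.54

Social marginal cost = private MC + MEC = 63.70 + 2.25q.
Set SMC = demand: 63.70 + 2.25q = 118.98 - 2.16q → q* = 12.5351.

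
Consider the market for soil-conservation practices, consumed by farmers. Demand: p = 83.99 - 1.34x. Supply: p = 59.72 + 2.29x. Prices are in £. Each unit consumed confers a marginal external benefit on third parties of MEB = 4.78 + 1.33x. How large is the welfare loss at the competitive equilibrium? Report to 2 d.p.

Market equilibrium (private): 59.72 + 2.29x = 83.99 - 1.34x → x_m = 6.6860.
Social marginal benefit = demand + MEB = 88.77 - 0.01x.
Set SMB = MC: 88.77 - 0.01x = 59.72 + 2.29x → x* = 12.6304.
Height of the DWL triangle at x_m is SMB(x_m) − MC(x_m) = MEB(x_m) = 13.6723.
DWL = ½ × 5.9444 × 13.6723 = 40.6368.

DWL = £40.64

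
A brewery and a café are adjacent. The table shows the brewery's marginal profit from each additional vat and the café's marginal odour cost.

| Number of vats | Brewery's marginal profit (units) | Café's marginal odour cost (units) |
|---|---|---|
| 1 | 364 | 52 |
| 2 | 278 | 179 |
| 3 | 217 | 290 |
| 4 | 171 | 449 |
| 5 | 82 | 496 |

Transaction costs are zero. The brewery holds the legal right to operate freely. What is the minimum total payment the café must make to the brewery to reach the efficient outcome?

Left alone the brewery would choose level 5 (marginal profit stays positive).
Efficient level: k* = 2 (marginal profit ≥ marginal odour cost through 2).
The café must at least cover the brewery's forgone profit from cutting 5→2: 217 + 171 + 82 = 470.

470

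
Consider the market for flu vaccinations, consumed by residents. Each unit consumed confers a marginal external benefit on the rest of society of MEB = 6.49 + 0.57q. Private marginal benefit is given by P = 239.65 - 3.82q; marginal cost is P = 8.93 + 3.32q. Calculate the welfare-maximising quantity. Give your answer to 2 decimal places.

Social marginal benefit = demand + MEB = 246.14 - 3.25q.
Set SMB = MC: 246.14 - 3.25q = 8.93 + 3.32q → q* = 36.1050.

q* = 36.11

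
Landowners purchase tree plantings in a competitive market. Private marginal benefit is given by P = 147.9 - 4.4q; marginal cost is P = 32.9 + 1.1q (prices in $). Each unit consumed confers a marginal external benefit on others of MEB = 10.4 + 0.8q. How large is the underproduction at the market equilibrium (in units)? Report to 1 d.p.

5.8 units

Market equilibrium (private): 32.9 + 1.1q = 147.9 - 4.4q → q_m = 20.9091.
Social marginal benefit = demand + MEB = 158.3 - 3.6q.
Set SMB = MC: 158.3 - 3.6q = 32.9 + 1.1q → q* = 26.6809.
Gap = |20.9091 − 26.6809| = 5.7718.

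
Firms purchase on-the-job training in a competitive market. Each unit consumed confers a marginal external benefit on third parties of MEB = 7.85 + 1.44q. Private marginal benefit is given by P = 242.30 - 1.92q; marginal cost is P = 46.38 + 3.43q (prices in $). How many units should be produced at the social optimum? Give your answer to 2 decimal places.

q* = 52.12

Social marginal benefit = demand + MEB = 250.15 - 0.48q.
Set SMB = MC: 250.15 - 0.48q = 46.38 + 3.43q → q* = 52.1151.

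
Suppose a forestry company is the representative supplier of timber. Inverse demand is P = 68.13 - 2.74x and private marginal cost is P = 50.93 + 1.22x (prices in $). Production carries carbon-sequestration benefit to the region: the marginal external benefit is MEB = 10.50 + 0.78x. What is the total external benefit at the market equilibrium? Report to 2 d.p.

Market equilibrium (private): 50.93 + 1.22x = 68.13 - 2.74x → x_m = 4.3434.
Total external benefit = ∫₀^{x_m} (10.50 + 0.78x) dx = 10.50×4.3434 + ½×0.78×4.3434² = 52.9631.

$52.96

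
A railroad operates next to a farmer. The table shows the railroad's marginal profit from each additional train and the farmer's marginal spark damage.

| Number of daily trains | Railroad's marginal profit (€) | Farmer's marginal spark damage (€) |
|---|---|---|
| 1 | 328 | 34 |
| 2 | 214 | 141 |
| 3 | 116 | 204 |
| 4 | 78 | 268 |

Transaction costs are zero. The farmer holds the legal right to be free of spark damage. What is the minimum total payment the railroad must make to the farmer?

€175

Efficient level: marginal profit ≥ marginal spark damage through level 2, so k* = 2.
With the farmer holding the right, the railroad must at least compensate total damage at k*: 34 + 141 = 175.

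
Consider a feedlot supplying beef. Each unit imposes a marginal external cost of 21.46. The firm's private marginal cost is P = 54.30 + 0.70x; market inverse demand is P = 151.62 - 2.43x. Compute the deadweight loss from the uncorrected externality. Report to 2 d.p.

Market equilibrium (private): 54.30 + 0.70x = 151.62 - 2.43x → x_m = 31.0927.
Social marginal cost = private MC + MEC = 75.76 + 0.70x.
Set SMC = demand: 75.76 + 0.70x = 151.62 - 2.43x → x* = 24.2364.
The welfare-loss triangle has base |x_m − x*| and height MEC(x_m) (the vertical gap between SMC and demand is zero at x* and MEC at x_m).
DWL = ½ × 6.8563 × 21.4600 = 73.5681.

DWL = 73.57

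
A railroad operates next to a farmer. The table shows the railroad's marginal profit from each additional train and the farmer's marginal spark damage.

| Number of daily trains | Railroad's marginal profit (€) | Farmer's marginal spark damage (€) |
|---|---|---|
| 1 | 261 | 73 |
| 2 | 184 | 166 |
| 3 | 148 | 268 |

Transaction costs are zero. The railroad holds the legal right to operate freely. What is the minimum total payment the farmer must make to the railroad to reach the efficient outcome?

€148

Left alone the railroad would choose level 3 (marginal profit stays positive).
Efficient level: k* = 2 (marginal profit ≥ marginal spark damage through 2).
The farmer must at least cover the railroad's forgone profit from cutting 3→2: 148 = 148.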